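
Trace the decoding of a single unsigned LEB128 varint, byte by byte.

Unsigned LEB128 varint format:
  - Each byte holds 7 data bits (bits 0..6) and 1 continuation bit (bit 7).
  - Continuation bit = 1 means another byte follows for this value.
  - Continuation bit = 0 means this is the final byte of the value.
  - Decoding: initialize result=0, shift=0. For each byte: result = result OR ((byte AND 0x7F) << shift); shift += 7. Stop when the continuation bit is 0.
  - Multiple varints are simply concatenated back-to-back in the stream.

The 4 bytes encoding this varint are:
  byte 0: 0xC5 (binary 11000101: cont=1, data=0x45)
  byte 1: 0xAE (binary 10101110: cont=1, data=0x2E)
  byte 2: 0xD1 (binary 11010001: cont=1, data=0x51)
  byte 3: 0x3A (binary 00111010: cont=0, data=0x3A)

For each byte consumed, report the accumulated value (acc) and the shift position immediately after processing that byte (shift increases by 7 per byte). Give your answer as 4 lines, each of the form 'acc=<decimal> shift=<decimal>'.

byte 0=0xC5: payload=0x45=69, contrib = 69<<0 = 69; acc -> 69, shift -> 7
byte 1=0xAE: payload=0x2E=46, contrib = 46<<7 = 5888; acc -> 5957, shift -> 14
byte 2=0xD1: payload=0x51=81, contrib = 81<<14 = 1327104; acc -> 1333061, shift -> 21
byte 3=0x3A: payload=0x3A=58, contrib = 58<<21 = 121634816; acc -> 122967877, shift -> 28

Answer: acc=69 shift=7
acc=5957 shift=14
acc=1333061 shift=21
acc=122967877 shift=28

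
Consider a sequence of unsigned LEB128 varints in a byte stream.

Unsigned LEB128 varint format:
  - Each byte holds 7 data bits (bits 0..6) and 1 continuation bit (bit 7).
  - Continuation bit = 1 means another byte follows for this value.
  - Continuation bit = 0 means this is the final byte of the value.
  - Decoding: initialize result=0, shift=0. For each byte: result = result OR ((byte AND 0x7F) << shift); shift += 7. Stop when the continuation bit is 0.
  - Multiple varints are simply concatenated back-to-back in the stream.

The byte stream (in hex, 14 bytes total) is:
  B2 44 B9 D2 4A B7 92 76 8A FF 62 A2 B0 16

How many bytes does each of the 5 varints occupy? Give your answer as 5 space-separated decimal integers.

  byte[0]=0xB2 cont=1 payload=0x32=50: acc |= 50<<0 -> acc=50 shift=7
  byte[1]=0x44 cont=0 payload=0x44=68: acc |= 68<<7 -> acc=8754 shift=14 [end]
Varint 1: bytes[0:2] = B2 44 -> value 8754 (2 byte(s))
  byte[2]=0xB9 cont=1 payload=0x39=57: acc |= 57<<0 -> acc=57 shift=7
  byte[3]=0xD2 cont=1 payload=0x52=82: acc |= 82<<7 -> acc=10553 shift=14
  byte[4]=0x4A cont=0 payload=0x4A=74: acc |= 74<<14 -> acc=1222969 shift=21 [end]
Varint 2: bytes[2:5] = B9 D2 4A -> value 1222969 (3 byte(s))
  byte[5]=0xB7 cont=1 payload=0x37=55: acc |= 55<<0 -> acc=55 shift=7
  byte[6]=0x92 cont=1 payload=0x12=18: acc |= 18<<7 -> acc=2359 shift=14
  byte[7]=0x76 cont=0 payload=0x76=118: acc |= 118<<14 -> acc=1935671 shift=21 [end]
Varint 3: bytes[5:8] = B7 92 76 -> value 1935671 (3 byte(s))
  byte[8]=0x8A cont=1 payload=0x0A=10: acc |= 10<<0 -> acc=10 shift=7
  byte[9]=0xFF cont=1 payload=0x7F=127: acc |= 127<<7 -> acc=16266 shift=14
  byte[10]=0x62 cont=0 payload=0x62=98: acc |= 98<<14 -> acc=1621898 shift=21 [end]
Varint 4: bytes[8:11] = 8A FF 62 -> value 1621898 (3 byte(s))
  byte[11]=0xA2 cont=1 payload=0x22=34: acc |= 34<<0 -> acc=34 shift=7
  byte[12]=0xB0 cont=1 payload=0x30=48: acc |= 48<<7 -> acc=6178 shift=14
  byte[13]=0x16 cont=0 payload=0x16=22: acc |= 22<<14 -> acc=366626 shift=21 [end]
Varint 5: bytes[11:14] = A2 B0 16 -> value 366626 (3 byte(s))

Answer: 2 3 3 3 3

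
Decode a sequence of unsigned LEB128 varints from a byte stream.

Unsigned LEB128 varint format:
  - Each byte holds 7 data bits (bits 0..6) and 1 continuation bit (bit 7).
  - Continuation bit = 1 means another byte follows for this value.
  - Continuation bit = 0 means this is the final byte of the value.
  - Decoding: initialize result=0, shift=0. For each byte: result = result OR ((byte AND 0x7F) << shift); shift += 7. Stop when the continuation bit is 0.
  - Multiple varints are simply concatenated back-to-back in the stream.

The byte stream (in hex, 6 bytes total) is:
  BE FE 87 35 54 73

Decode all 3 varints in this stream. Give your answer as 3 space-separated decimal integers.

  byte[0]=0xBE cont=1 payload=0x3E=62: acc |= 62<<0 -> acc=62 shift=7
  byte[1]=0xFE cont=1 payload=0x7E=126: acc |= 126<<7 -> acc=16190 shift=14
  byte[2]=0x87 cont=1 payload=0x07=7: acc |= 7<<14 -> acc=130878 shift=21
  byte[3]=0x35 cont=0 payload=0x35=53: acc |= 53<<21 -> acc=111279934 shift=28 [end]
Varint 1: bytes[0:4] = BE FE 87 35 -> value 111279934 (4 byte(s))
  byte[4]=0x54 cont=0 payload=0x54=84: acc |= 84<<0 -> acc=84 shift=7 [end]
Varint 2: bytes[4:5] = 54 -> value 84 (1 byte(s))
  byte[5]=0x73 cont=0 payload=0x73=115: acc |= 115<<0 -> acc=115 shift=7 [end]
Varint 3: bytes[5:6] = 73 -> value 115 (1 byte(s))

Answer: 111279934 84 115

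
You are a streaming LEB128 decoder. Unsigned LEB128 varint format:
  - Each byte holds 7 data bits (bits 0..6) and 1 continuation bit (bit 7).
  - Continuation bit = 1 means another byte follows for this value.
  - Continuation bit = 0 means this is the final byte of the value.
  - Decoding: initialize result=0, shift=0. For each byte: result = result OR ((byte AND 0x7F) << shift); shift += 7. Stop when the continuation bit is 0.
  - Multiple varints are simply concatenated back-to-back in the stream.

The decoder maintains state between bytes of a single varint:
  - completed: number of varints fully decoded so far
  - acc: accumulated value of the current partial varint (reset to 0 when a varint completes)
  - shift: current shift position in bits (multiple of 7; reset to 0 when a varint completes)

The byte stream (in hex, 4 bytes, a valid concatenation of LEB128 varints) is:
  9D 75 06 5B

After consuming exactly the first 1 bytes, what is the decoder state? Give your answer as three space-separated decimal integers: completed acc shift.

byte[0]=0x9D cont=1 payload=0x1D: acc |= 29<<0 -> completed=0 acc=29 shift=7

Answer: 0 29 7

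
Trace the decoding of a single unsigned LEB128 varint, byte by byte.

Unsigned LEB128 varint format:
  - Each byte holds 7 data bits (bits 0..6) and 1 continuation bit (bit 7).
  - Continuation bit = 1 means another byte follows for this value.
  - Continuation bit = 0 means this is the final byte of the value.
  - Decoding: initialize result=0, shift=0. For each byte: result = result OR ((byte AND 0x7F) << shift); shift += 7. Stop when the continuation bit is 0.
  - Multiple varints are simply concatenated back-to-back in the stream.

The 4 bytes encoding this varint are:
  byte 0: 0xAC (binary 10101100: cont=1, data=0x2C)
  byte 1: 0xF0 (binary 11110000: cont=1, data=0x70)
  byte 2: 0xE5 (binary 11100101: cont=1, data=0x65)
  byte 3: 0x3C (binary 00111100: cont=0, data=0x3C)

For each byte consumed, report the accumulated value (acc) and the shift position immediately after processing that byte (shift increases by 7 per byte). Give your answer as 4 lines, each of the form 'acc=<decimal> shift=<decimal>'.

Answer: acc=44 shift=7
acc=14380 shift=14
acc=1669164 shift=21
acc=127498284 shift=28

Derivation:
byte 0=0xAC: payload=0x2C=44, contrib = 44<<0 = 44; acc -> 44, shift -> 7
byte 1=0xF0: payload=0x70=112, contrib = 112<<7 = 14336; acc -> 14380, shift -> 14
byte 2=0xE5: payload=0x65=101, contrib = 101<<14 = 1654784; acc -> 1669164, shift -> 21
byte 3=0x3C: payload=0x3C=60, contrib = 60<<21 = 125829120; acc -> 127498284, shift -> 28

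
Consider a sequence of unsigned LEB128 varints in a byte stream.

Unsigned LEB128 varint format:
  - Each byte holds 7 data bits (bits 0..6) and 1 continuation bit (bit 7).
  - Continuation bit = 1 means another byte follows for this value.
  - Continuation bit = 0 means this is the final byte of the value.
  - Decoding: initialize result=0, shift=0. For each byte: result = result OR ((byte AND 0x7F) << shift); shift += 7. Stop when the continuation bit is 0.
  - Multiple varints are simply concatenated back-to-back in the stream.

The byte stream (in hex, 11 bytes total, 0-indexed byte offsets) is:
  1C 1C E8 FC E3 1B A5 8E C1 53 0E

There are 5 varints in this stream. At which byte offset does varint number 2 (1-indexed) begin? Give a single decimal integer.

  byte[0]=0x1C cont=0 payload=0x1C=28: acc |= 28<<0 -> acc=28 shift=7 [end]
Varint 1: bytes[0:1] = 1C -> value 28 (1 byte(s))
  byte[1]=0x1C cont=0 payload=0x1C=28: acc |= 28<<0 -> acc=28 shift=7 [end]
Varint 2: bytes[1:2] = 1C -> value 28 (1 byte(s))
  byte[2]=0xE8 cont=1 payload=0x68=104: acc |= 104<<0 -> acc=104 shift=7
  byte[3]=0xFC cont=1 payload=0x7C=124: acc |= 124<<7 -> acc=15976 shift=14
  byte[4]=0xE3 cont=1 payload=0x63=99: acc |= 99<<14 -> acc=1637992 shift=21
  byte[5]=0x1B cont=0 payload=0x1B=27: acc |= 27<<21 -> acc=58261096 shift=28 [end]
Varint 3: bytes[2:6] = E8 FC E3 1B -> value 58261096 (4 byte(s))
  byte[6]=0xA5 cont=1 payload=0x25=37: acc |= 37<<0 -> acc=37 shift=7
  byte[7]=0x8E cont=1 payload=0x0E=14: acc |= 14<<7 -> acc=1829 shift=14
  byte[8]=0xC1 cont=1 payload=0x41=65: acc |= 65<<14 -> acc=1066789 shift=21
  byte[9]=0x53 cont=0 payload=0x53=83: acc |= 83<<21 -> acc=175130405 shift=28 [end]
Varint 4: bytes[6:10] = A5 8E C1 53 -> value 175130405 (4 byte(s))
  byte[10]=0x0E cont=0 payload=0x0E=14: acc |= 14<<0 -> acc=14 shift=7 [end]
Varint 5: bytes[10:11] = 0E -> value 14 (1 byte(s))

Answer: 1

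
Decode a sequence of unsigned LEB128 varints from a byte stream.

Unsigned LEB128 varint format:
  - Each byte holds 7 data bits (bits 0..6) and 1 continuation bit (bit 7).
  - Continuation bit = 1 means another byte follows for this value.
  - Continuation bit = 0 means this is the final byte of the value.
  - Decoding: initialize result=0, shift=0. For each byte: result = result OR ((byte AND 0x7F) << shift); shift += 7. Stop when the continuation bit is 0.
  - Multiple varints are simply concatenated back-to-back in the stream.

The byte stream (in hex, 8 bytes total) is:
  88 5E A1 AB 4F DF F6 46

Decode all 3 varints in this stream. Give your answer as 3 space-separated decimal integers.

Answer: 12040 1299873 1162079

Derivation:
  byte[0]=0x88 cont=1 payload=0x08=8: acc |= 8<<0 -> acc=8 shift=7
  byte[1]=0x5E cont=0 payload=0x5E=94: acc |= 94<<7 -> acc=12040 shift=14 [end]
Varint 1: bytes[0:2] = 88 5E -> value 12040 (2 byte(s))
  byte[2]=0xA1 cont=1 payload=0x21=33: acc |= 33<<0 -> acc=33 shift=7
  byte[3]=0xAB cont=1 payload=0x2B=43: acc |= 43<<7 -> acc=5537 shift=14
  byte[4]=0x4F cont=0 payload=0x4F=79: acc |= 79<<14 -> acc=1299873 shift=21 [end]
Varint 2: bytes[2:5] = A1 AB 4F -> value 1299873 (3 byte(s))
  byte[5]=0xDF cont=1 payload=0x5F=95: acc |= 95<<0 -> acc=95 shift=7
  byte[6]=0xF6 cont=1 payload=0x76=118: acc |= 118<<7 -> acc=15199 shift=14
  byte[7]=0x46 cont=0 payload=0x46=70: acc |= 70<<14 -> acc=1162079 shift=21 [end]
Varint 3: bytes[5:8] = DF F6 46 -> value 1162079 (3 byte(s))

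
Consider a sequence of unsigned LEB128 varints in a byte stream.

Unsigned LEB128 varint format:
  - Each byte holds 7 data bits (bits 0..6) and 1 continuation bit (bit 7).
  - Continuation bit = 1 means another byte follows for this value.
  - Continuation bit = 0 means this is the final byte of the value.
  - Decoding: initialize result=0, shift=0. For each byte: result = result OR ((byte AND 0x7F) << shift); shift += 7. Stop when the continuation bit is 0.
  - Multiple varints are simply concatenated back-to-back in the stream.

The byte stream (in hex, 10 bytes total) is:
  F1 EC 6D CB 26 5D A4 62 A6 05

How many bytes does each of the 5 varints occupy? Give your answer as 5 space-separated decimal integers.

  byte[0]=0xF1 cont=1 payload=0x71=113: acc |= 113<<0 -> acc=113 shift=7
  byte[1]=0xEC cont=1 payload=0x6C=108: acc |= 108<<7 -> acc=13937 shift=14
  byte[2]=0x6D cont=0 payload=0x6D=109: acc |= 109<<14 -> acc=1799793 shift=21 [end]
Varint 1: bytes[0:3] = F1 EC 6D -> value 1799793 (3 byte(s))
  byte[3]=0xCB cont=1 payload=0x4B=75: acc |= 75<<0 -> acc=75 shift=7
  byte[4]=0x26 cont=0 payload=0x26=38: acc |= 38<<7 -> acc=4939 shift=14 [end]
Varint 2: bytes[3:5] = CB 26 -> value 4939 (2 byte(s))
  byte[5]=0x5D cont=0 payload=0x5D=93: acc |= 93<<0 -> acc=93 shift=7 [end]
Varint 3: bytes[5:6] = 5D -> value 93 (1 byte(s))
  byte[6]=0xA4 cont=1 payload=0x24=36: acc |= 36<<0 -> acc=36 shift=7
  byte[7]=0x62 cont=0 payload=0x62=98: acc |= 98<<7 -> acc=12580 shift=14 [end]
Varint 4: bytes[6:8] = A4 62 -> value 12580 (2 byte(s))
  byte[8]=0xA6 cont=1 payload=0x26=38: acc |= 38<<0 -> acc=38 shift=7
  byte[9]=0x05 cont=0 payload=0x05=5: acc |= 5<<7 -> acc=678 shift=14 [end]
Varint 5: bytes[8:10] = A6 05 -> value 678 (2 byte(s))

Answer: 3 2 1 2 2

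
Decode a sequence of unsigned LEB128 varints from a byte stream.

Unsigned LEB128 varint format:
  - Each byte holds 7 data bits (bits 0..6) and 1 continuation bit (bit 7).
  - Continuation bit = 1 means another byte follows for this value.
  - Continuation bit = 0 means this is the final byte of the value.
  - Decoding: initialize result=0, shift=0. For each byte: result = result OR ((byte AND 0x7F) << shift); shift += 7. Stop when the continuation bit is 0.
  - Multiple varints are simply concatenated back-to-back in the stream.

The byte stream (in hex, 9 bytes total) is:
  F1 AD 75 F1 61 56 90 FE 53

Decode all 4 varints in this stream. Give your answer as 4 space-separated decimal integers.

Answer: 1922801 12529 86 1376016

Derivation:
  byte[0]=0xF1 cont=1 payload=0x71=113: acc |= 113<<0 -> acc=113 shift=7
  byte[1]=0xAD cont=1 payload=0x2D=45: acc |= 45<<7 -> acc=5873 shift=14
  byte[2]=0x75 cont=0 payload=0x75=117: acc |= 117<<14 -> acc=1922801 shift=21 [end]
Varint 1: bytes[0:3] = F1 AD 75 -> value 1922801 (3 byte(s))
  byte[3]=0xF1 cont=1 payload=0x71=113: acc |= 113<<0 -> acc=113 shift=7
  byte[4]=0x61 cont=0 payload=0x61=97: acc |= 97<<7 -> acc=12529 shift=14 [end]
Varint 2: bytes[3:5] = F1 61 -> value 12529 (2 byte(s))
  byte[5]=0x56 cont=0 payload=0x56=86: acc |= 86<<0 -> acc=86 shift=7 [end]
Varint 3: bytes[5:6] = 56 -> value 86 (1 byte(s))
  byte[6]=0x90 cont=1 payload=0x10=16: acc |= 16<<0 -> acc=16 shift=7
  byte[7]=0xFE cont=1 payload=0x7E=126: acc |= 126<<7 -> acc=16144 shift=14
  byte[8]=0x53 cont=0 payload=0x53=83: acc |= 83<<14 -> acc=1376016 shift=21 [end]
Varint 4: bytes[6:9] = 90 FE 53 -> value 1376016 (3 byte(s))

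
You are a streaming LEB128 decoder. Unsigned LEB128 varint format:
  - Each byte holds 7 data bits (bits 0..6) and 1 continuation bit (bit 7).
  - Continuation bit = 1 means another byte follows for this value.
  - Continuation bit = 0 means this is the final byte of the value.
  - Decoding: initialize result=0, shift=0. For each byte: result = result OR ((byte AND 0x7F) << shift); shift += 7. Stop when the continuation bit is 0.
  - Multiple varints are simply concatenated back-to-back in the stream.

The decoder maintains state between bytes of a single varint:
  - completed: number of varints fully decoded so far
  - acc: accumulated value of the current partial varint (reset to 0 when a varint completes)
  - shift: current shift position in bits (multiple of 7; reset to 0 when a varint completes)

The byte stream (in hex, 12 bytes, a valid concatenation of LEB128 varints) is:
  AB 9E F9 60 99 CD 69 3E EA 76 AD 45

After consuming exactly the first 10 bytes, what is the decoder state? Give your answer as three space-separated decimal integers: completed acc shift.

byte[0]=0xAB cont=1 payload=0x2B: acc |= 43<<0 -> completed=0 acc=43 shift=7
byte[1]=0x9E cont=1 payload=0x1E: acc |= 30<<7 -> completed=0 acc=3883 shift=14
byte[2]=0xF9 cont=1 payload=0x79: acc |= 121<<14 -> completed=0 acc=1986347 shift=21
byte[3]=0x60 cont=0 payload=0x60: varint #1 complete (value=203312939); reset -> completed=1 acc=0 shift=0
byte[4]=0x99 cont=1 payload=0x19: acc |= 25<<0 -> completed=1 acc=25 shift=7
byte[5]=0xCD cont=1 payload=0x4D: acc |= 77<<7 -> completed=1 acc=9881 shift=14
byte[6]=0x69 cont=0 payload=0x69: varint #2 complete (value=1730201); reset -> completed=2 acc=0 shift=0
byte[7]=0x3E cont=0 payload=0x3E: varint #3 complete (value=62); reset -> completed=3 acc=0 shift=0
byte[8]=0xEA cont=1 payload=0x6A: acc |= 106<<0 -> completed=3 acc=106 shift=7
byte[9]=0x76 cont=0 payload=0x76: varint #4 complete (value=15210); reset -> completed=4 acc=0 shift=0

Answer: 4 0 0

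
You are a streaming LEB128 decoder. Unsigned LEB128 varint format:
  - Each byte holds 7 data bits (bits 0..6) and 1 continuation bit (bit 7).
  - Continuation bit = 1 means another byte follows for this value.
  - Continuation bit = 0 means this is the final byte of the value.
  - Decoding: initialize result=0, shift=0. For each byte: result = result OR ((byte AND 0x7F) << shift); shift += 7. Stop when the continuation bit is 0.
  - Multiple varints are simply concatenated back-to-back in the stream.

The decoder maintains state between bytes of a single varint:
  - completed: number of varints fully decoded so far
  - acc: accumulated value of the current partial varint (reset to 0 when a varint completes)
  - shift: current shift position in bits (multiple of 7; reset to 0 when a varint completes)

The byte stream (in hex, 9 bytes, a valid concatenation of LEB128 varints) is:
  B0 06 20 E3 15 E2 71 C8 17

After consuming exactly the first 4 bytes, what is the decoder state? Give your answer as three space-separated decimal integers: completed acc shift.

byte[0]=0xB0 cont=1 payload=0x30: acc |= 48<<0 -> completed=0 acc=48 shift=7
byte[1]=0x06 cont=0 payload=0x06: varint #1 complete (value=816); reset -> completed=1 acc=0 shift=0
byte[2]=0x20 cont=0 payload=0x20: varint #2 complete (value=32); reset -> completed=2 acc=0 shift=0
byte[3]=0xE3 cont=1 payload=0x63: acc |= 99<<0 -> completed=2 acc=99 shift=7

Answer: 2 99 7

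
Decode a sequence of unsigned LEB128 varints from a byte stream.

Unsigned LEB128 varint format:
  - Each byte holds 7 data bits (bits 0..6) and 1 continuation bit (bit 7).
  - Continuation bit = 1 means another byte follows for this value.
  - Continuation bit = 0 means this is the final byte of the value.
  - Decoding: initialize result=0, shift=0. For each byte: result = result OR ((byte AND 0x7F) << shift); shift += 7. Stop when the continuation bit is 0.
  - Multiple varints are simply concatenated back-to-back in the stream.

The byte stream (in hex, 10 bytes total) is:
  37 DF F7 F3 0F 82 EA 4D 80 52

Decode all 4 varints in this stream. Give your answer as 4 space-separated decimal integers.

  byte[0]=0x37 cont=0 payload=0x37=55: acc |= 55<<0 -> acc=55 shift=7 [end]
Varint 1: bytes[0:1] = 37 -> value 55 (1 byte(s))
  byte[1]=0xDF cont=1 payload=0x5F=95: acc |= 95<<0 -> acc=95 shift=7
  byte[2]=0xF7 cont=1 payload=0x77=119: acc |= 119<<7 -> acc=15327 shift=14
  byte[3]=0xF3 cont=1 payload=0x73=115: acc |= 115<<14 -> acc=1899487 shift=21
  byte[4]=0x0F cont=0 payload=0x0F=15: acc |= 15<<21 -> acc=33356767 shift=28 [end]
Varint 2: bytes[1:5] = DF F7 F3 0F -> value 33356767 (4 byte(s))
  byte[5]=0x82 cont=1 payload=0x02=2: acc |= 2<<0 -> acc=2 shift=7
  byte[6]=0xEA cont=1 payload=0x6A=106: acc |= 106<<7 -> acc=13570 shift=14
  byte[7]=0x4D cont=0 payload=0x4D=77: acc |= 77<<14 -> acc=1275138 shift=21 [end]
Varint 3: bytes[5:8] = 82 EA 4D -> value 1275138 (3 byte(s))
  byte[8]=0x80 cont=1 payload=0x00=0: acc |= 0<<0 -> acc=0 shift=7
  byte[9]=0x52 cont=0 payload=0x52=82: acc |= 82<<7 -> acc=10496 shift=14 [end]
Varint 4: bytes[8:10] = 80 52 -> value 10496 (2 byte(s))

Answer: 55 33356767 1275138 10496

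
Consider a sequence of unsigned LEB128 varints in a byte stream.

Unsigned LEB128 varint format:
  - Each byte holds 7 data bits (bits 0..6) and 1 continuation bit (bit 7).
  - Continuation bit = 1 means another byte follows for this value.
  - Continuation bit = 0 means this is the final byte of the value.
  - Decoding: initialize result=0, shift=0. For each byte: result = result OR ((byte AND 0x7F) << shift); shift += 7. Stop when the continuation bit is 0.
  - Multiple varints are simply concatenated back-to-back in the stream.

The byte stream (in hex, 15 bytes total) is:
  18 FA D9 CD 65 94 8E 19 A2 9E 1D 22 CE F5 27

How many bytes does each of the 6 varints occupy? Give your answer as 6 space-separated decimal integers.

  byte[0]=0x18 cont=0 payload=0x18=24: acc |= 24<<0 -> acc=24 shift=7 [end]
Varint 1: bytes[0:1] = 18 -> value 24 (1 byte(s))
  byte[1]=0xFA cont=1 payload=0x7A=122: acc |= 122<<0 -> acc=122 shift=7
  byte[2]=0xD9 cont=1 payload=0x59=89: acc |= 89<<7 -> acc=11514 shift=14
  byte[3]=0xCD cont=1 payload=0x4D=77: acc |= 77<<14 -> acc=1273082 shift=21
  byte[4]=0x65 cont=0 payload=0x65=101: acc |= 101<<21 -> acc=213085434 shift=28 [end]
Varint 2: bytes[1:5] = FA D9 CD 65 -> value 213085434 (4 byte(s))
  byte[5]=0x94 cont=1 payload=0x14=20: acc |= 20<<0 -> acc=20 shift=7
  byte[6]=0x8E cont=1 payload=0x0E=14: acc |= 14<<7 -> acc=1812 shift=14
  byte[7]=0x19 cont=0 payload=0x19=25: acc |= 25<<14 -> acc=411412 shift=21 [end]
Varint 3: bytes[5:8] = 94 8E 19 -> value 411412 (3 byte(s))
  byte[8]=0xA2 cont=1 payload=0x22=34: acc |= 34<<0 -> acc=34 shift=7
  byte[9]=0x9E cont=1 payload=0x1E=30: acc |= 30<<7 -> acc=3874 shift=14
  byte[10]=0x1D cont=0 payload=0x1D=29: acc |= 29<<14 -> acc=479010 shift=21 [end]
Varint 4: bytes[8:11] = A2 9E 1D -> value 479010 (3 byte(s))
  byte[11]=0x22 cont=0 payload=0x22=34: acc |= 34<<0 -> acc=34 shift=7 [end]
Varint 5: bytes[11:12] = 22 -> value 34 (1 byte(s))
  byte[12]=0xCE cont=1 payload=0x4E=78: acc |= 78<<0 -> acc=78 shift=7
  byte[13]=0xF5 cont=1 payload=0x75=117: acc |= 117<<7 -> acc=15054 shift=14
  byte[14]=0x27 cont=0 payload=0x27=39: acc |= 39<<14 -> acc=654030 shift=21 [end]
Varint 6: bytes[12:15] = CE F5 27 -> value 654030 (3 byte(s))

Answer: 1 4 3 3 1 3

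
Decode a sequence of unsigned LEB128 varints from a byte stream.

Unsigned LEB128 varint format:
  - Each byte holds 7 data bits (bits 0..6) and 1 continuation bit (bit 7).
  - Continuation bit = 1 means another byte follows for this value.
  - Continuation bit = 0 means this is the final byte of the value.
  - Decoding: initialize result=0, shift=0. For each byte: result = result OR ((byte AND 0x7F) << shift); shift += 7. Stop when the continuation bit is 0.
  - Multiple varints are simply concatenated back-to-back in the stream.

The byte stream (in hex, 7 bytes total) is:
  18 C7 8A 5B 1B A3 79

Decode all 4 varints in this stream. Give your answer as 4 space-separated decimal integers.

Answer: 24 1492295 27 15523

Derivation:
  byte[0]=0x18 cont=0 payload=0x18=24: acc |= 24<<0 -> acc=24 shift=7 [end]
Varint 1: bytes[0:1] = 18 -> value 24 (1 byte(s))
  byte[1]=0xC7 cont=1 payload=0x47=71: acc |= 71<<0 -> acc=71 shift=7
  byte[2]=0x8A cont=1 payload=0x0A=10: acc |= 10<<7 -> acc=1351 shift=14
  byte[3]=0x5B cont=0 payload=0x5B=91: acc |= 91<<14 -> acc=1492295 shift=21 [end]
Varint 2: bytes[1:4] = C7 8A 5B -> value 1492295 (3 byte(s))
  byte[4]=0x1B cont=0 payload=0x1B=27: acc |= 27<<0 -> acc=27 shift=7 [end]
Varint 3: bytes[4:5] = 1B -> value 27 (1 byte(s))
  byte[5]=0xA3 cont=1 payload=0x23=35: acc |= 35<<0 -> acc=35 shift=7
  byte[6]=0x79 cont=0 payload=0x79=121: acc |= 121<<7 -> acc=15523 shift=14 [end]
Varint 4: bytes[5:7] = A3 79 -> value 15523 (2 byte(s))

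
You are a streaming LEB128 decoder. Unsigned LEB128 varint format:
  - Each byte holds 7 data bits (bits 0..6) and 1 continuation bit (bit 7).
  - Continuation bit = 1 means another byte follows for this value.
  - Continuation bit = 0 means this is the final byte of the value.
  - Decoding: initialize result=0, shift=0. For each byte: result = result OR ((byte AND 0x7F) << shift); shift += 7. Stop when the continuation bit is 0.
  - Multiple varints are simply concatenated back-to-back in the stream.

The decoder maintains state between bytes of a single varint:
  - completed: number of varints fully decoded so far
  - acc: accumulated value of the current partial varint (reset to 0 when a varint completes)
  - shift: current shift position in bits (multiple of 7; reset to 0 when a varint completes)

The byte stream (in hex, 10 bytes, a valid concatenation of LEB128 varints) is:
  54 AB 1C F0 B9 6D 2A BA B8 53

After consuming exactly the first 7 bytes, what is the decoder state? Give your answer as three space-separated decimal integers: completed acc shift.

Answer: 4 0 0

Derivation:
byte[0]=0x54 cont=0 payload=0x54: varint #1 complete (value=84); reset -> completed=1 acc=0 shift=0
byte[1]=0xAB cont=1 payload=0x2B: acc |= 43<<0 -> completed=1 acc=43 shift=7
byte[2]=0x1C cont=0 payload=0x1C: varint #2 complete (value=3627); reset -> completed=2 acc=0 shift=0
byte[3]=0xF0 cont=1 payload=0x70: acc |= 112<<0 -> completed=2 acc=112 shift=7
byte[4]=0xB9 cont=1 payload=0x39: acc |= 57<<7 -> completed=2 acc=7408 shift=14
byte[5]=0x6D cont=0 payload=0x6D: varint #3 complete (value=1793264); reset -> completed=3 acc=0 shift=0
byte[6]=0x2A cont=0 payload=0x2A: varint #4 complete (value=42); reset -> completed=4 acc=0 shift=0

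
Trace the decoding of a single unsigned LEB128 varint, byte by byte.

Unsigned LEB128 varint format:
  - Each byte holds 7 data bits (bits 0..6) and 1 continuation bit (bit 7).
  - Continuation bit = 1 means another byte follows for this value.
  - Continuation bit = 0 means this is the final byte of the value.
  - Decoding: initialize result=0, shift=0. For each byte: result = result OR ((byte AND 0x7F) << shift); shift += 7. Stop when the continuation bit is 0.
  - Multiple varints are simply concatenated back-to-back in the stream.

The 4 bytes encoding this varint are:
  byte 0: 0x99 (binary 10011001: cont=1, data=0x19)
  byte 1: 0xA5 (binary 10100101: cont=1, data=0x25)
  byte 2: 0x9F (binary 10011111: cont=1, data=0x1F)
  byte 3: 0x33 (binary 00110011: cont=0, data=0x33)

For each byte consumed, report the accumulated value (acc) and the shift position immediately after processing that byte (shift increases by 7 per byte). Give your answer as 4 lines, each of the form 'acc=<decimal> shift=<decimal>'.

Answer: acc=25 shift=7
acc=4761 shift=14
acc=512665 shift=21
acc=107467417 shift=28

Derivation:
byte 0=0x99: payload=0x19=25, contrib = 25<<0 = 25; acc -> 25, shift -> 7
byte 1=0xA5: payload=0x25=37, contrib = 37<<7 = 4736; acc -> 4761, shift -> 14
byte 2=0x9F: payload=0x1F=31, contrib = 31<<14 = 507904; acc -> 512665, shift -> 21
byte 3=0x33: payload=0x33=51, contrib = 51<<21 = 106954752; acc -> 107467417, shift -> 28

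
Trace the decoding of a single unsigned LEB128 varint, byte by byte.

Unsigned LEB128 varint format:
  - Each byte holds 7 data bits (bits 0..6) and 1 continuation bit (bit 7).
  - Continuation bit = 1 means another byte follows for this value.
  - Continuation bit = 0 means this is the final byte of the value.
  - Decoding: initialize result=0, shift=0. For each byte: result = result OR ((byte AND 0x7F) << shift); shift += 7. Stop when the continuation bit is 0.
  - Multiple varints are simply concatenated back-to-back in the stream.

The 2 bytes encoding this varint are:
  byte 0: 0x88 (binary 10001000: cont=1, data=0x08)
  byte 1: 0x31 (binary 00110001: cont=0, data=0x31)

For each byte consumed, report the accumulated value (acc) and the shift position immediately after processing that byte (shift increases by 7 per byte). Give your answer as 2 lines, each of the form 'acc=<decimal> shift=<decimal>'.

byte 0=0x88: payload=0x08=8, contrib = 8<<0 = 8; acc -> 8, shift -> 7
byte 1=0x31: payload=0x31=49, contrib = 49<<7 = 6272; acc -> 6280, shift -> 14

Answer: acc=8 shift=7
acc=6280 shift=14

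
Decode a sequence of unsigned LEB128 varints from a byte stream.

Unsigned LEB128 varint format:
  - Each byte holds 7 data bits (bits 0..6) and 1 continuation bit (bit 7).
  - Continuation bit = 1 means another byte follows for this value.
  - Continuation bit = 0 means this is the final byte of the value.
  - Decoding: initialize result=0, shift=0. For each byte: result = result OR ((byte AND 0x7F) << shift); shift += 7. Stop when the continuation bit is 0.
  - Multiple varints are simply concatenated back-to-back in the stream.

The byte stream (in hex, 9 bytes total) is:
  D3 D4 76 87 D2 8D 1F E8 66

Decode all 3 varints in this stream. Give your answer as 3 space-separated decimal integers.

Answer: 1944147 65235207 13160

Derivation:
  byte[0]=0xD3 cont=1 payload=0x53=83: acc |= 83<<0 -> acc=83 shift=7
  byte[1]=0xD4 cont=1 payload=0x54=84: acc |= 84<<7 -> acc=10835 shift=14
  byte[2]=0x76 cont=0 payload=0x76=118: acc |= 118<<14 -> acc=1944147 shift=21 [end]
Varint 1: bytes[0:3] = D3 D4 76 -> value 1944147 (3 byte(s))
  byte[3]=0x87 cont=1 payload=0x07=7: acc |= 7<<0 -> acc=7 shift=7
  byte[4]=0xD2 cont=1 payload=0x52=82: acc |= 82<<7 -> acc=10503 shift=14
  byte[5]=0x8D cont=1 payload=0x0D=13: acc |= 13<<14 -> acc=223495 shift=21
  byte[6]=0x1F cont=0 payload=0x1F=31: acc |= 31<<21 -> acc=65235207 shift=28 [end]
Varint 2: bytes[3:7] = 87 D2 8D 1F -> value 65235207 (4 byte(s))
  byte[7]=0xE8 cont=1 payload=0x68=104: acc |= 104<<0 -> acc=104 shift=7
  byte[8]=0x66 cont=0 payload=0x66=102: acc |= 102<<7 -> acc=13160 shift=14 [end]
Varint 3: bytes[7:9] = E8 66 -> value 13160 (2 byte(s))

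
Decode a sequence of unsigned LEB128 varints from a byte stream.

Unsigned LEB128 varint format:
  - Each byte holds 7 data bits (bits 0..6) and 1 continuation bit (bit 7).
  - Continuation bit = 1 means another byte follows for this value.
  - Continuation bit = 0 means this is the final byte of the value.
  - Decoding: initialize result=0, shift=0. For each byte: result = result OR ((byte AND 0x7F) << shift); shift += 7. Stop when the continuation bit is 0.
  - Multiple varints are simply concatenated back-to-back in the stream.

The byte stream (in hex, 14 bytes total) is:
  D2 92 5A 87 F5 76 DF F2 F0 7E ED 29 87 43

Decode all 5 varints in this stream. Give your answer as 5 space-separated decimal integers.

  byte[0]=0xD2 cont=1 payload=0x52=82: acc |= 82<<0 -> acc=82 shift=7
  byte[1]=0x92 cont=1 payload=0x12=18: acc |= 18<<7 -> acc=2386 shift=14
  byte[2]=0x5A cont=0 payload=0x5A=90: acc |= 90<<14 -> acc=1476946 shift=21 [end]
Varint 1: bytes[0:3] = D2 92 5A -> value 1476946 (3 byte(s))
  byte[3]=0x87 cont=1 payload=0x07=7: acc |= 7<<0 -> acc=7 shift=7
  byte[4]=0xF5 cont=1 payload=0x75=117: acc |= 117<<7 -> acc=14983 shift=14
  byte[5]=0x76 cont=0 payload=0x76=118: acc |= 118<<14 -> acc=1948295 shift=21 [end]
Varint 2: bytes[3:6] = 87 F5 76 -> value 1948295 (3 byte(s))
  byte[6]=0xDF cont=1 payload=0x5F=95: acc |= 95<<0 -> acc=95 shift=7
  byte[7]=0xF2 cont=1 payload=0x72=114: acc |= 114<<7 -> acc=14687 shift=14
  byte[8]=0xF0 cont=1 payload=0x70=112: acc |= 112<<14 -> acc=1849695 shift=21
  byte[9]=0x7E cont=0 payload=0x7E=126: acc |= 126<<21 -> acc=266090847 shift=28 [end]
Varint 3: bytes[6:10] = DF F2 F0 7E -> value 266090847 (4 byte(s))
  byte[10]=0xED cont=1 payload=0x6D=109: acc |= 109<<0 -> acc=109 shift=7
  byte[11]=0x29 cont=0 payload=0x29=41: acc |= 41<<7 -> acc=5357 shift=14 [end]
Varint 4: bytes[10:12] = ED 29 -> value 5357 (2 byte(s))
  byte[12]=0x87 cont=1 payload=0x07=7: acc |= 7<<0 -> acc=7 shift=7
  byte[13]=0x43 cont=0 payload=0x43=67: acc |= 67<<7 -> acc=8583 shift=14 [end]
Varint 5: bytes[12:14] = 87 43 -> value 8583 (2 byte(s))

Answer: 1476946 1948295 266090847 5357 8583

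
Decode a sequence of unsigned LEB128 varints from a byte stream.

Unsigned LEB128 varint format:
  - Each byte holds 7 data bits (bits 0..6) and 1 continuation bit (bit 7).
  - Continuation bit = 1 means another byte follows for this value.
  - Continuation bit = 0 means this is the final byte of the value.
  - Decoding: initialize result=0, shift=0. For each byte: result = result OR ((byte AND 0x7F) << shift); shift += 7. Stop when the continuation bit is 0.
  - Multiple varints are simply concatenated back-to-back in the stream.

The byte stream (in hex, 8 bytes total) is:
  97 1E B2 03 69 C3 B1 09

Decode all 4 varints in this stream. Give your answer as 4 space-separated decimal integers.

Answer: 3863 434 105 153795

Derivation:
  byte[0]=0x97 cont=1 payload=0x17=23: acc |= 23<<0 -> acc=23 shift=7
  byte[1]=0x1E cont=0 payload=0x1E=30: acc |= 30<<7 -> acc=3863 shift=14 [end]
Varint 1: bytes[0:2] = 97 1E -> value 3863 (2 byte(s))
  byte[2]=0xB2 cont=1 payload=0x32=50: acc |= 50<<0 -> acc=50 shift=7
  byte[3]=0x03 cont=0 payload=0x03=3: acc |= 3<<7 -> acc=434 shift=14 [end]
Varint 2: bytes[2:4] = B2 03 -> value 434 (2 byte(s))
  byte[4]=0x69 cont=0 payload=0x69=105: acc |= 105<<0 -> acc=105 shift=7 [end]
Varint 3: bytes[4:5] = 69 -> value 105 (1 byte(s))
  byte[5]=0xC3 cont=1 payload=0x43=67: acc |= 67<<0 -> acc=67 shift=7
  byte[6]=0xB1 cont=1 payload=0x31=49: acc |= 49<<7 -> acc=6339 shift=14
  byte[7]=0x09 cont=0 payload=0x09=9: acc |= 9<<14 -> acc=153795 shift=21 [end]
Varint 4: bytes[5:8] = C3 B1 09 -> value 153795 (3 byte(s))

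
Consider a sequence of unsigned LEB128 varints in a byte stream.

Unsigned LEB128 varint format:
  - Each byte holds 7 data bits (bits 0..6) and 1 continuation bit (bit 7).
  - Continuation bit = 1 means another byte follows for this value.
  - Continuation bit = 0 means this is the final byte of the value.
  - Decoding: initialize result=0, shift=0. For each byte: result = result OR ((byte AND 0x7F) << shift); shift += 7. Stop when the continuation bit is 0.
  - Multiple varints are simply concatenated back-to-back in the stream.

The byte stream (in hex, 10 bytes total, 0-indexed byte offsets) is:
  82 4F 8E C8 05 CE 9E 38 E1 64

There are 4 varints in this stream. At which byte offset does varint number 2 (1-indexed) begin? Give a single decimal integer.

Answer: 2

Derivation:
  byte[0]=0x82 cont=1 payload=0x02=2: acc |= 2<<0 -> acc=2 shift=7
  byte[1]=0x4F cont=0 payload=0x4F=79: acc |= 79<<7 -> acc=10114 shift=14 [end]
Varint 1: bytes[0:2] = 82 4F -> value 10114 (2 byte(s))
  byte[2]=0x8E cont=1 payload=0x0E=14: acc |= 14<<0 -> acc=14 shift=7
  byte[3]=0xC8 cont=1 payload=0x48=72: acc |= 72<<7 -> acc=9230 shift=14
  byte[4]=0x05 cont=0 payload=0x05=5: acc |= 5<<14 -> acc=91150 shift=21 [end]
Varint 2: bytes[2:5] = 8E C8 05 -> value 91150 (3 byte(s))
  byte[5]=0xCE cont=1 payload=0x4E=78: acc |= 78<<0 -> acc=78 shift=7
  byte[6]=0x9E cont=1 payload=0x1E=30: acc |= 30<<7 -> acc=3918 shift=14
  byte[7]=0x38 cont=0 payload=0x38=56: acc |= 56<<14 -> acc=921422 shift=21 [end]
Varint 3: bytes[5:8] = CE 9E 38 -> value 921422 (3 byte(s))
  byte[8]=0xE1 cont=1 payload=0x61=97: acc |= 97<<0 -> acc=97 shift=7
  byte[9]=0x64 cont=0 payload=0x64=100: acc |= 100<<7 -> acc=12897 shift=14 [end]
Varint 4: bytes[8:10] = E1 64 -> value 12897 (2 byte(s))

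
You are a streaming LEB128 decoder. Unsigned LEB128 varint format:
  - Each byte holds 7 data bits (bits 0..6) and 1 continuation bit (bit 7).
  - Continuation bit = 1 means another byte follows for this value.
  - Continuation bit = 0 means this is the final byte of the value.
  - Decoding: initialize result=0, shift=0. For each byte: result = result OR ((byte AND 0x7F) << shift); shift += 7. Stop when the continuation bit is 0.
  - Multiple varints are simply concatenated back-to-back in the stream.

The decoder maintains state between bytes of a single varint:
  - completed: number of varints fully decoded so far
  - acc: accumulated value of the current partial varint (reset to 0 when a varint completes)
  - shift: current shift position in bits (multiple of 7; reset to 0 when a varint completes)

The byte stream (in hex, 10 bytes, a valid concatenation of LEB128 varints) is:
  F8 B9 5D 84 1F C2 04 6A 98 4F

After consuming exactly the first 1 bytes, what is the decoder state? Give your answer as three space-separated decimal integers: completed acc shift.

byte[0]=0xF8 cont=1 payload=0x78: acc |= 120<<0 -> completed=0 acc=120 shift=7

Answer: 0 120 7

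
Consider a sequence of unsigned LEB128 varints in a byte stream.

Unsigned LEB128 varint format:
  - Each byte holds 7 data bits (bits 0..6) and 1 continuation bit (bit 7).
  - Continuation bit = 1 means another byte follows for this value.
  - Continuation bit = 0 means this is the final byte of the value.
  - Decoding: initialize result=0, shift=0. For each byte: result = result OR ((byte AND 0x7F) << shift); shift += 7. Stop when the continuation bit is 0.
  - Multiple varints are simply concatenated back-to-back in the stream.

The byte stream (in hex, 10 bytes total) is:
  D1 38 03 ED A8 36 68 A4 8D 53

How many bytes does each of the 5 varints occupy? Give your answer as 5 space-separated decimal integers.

Answer: 2 1 3 1 3

Derivation:
  byte[0]=0xD1 cont=1 payload=0x51=81: acc |= 81<<0 -> acc=81 shift=7
  byte[1]=0x38 cont=0 payload=0x38=56: acc |= 56<<7 -> acc=7249 shift=14 [end]
Varint 1: bytes[0:2] = D1 38 -> value 7249 (2 byte(s))
  byte[2]=0x03 cont=0 payload=0x03=3: acc |= 3<<0 -> acc=3 shift=7 [end]
Varint 2: bytes[2:3] = 03 -> value 3 (1 byte(s))
  byte[3]=0xED cont=1 payload=0x6D=109: acc |= 109<<0 -> acc=109 shift=7
  byte[4]=0xA8 cont=1 payload=0x28=40: acc |= 40<<7 -> acc=5229 shift=14
  byte[5]=0x36 cont=0 payload=0x36=54: acc |= 54<<14 -> acc=889965 shift=21 [end]
Varint 3: bytes[3:6] = ED A8 36 -> value 889965 (3 byte(s))
  byte[6]=0x68 cont=0 payload=0x68=104: acc |= 104<<0 -> acc=104 shift=7 [end]
Varint 4: bytes[6:7] = 68 -> value 104 (1 byte(s))
  byte[7]=0xA4 cont=1 payload=0x24=36: acc |= 36<<0 -> acc=36 shift=7
  byte[8]=0x8D cont=1 payload=0x0D=13: acc |= 13<<7 -> acc=1700 shift=14
  byte[9]=0x53 cont=0 payload=0x53=83: acc |= 83<<14 -> acc=1361572 shift=21 [end]
Varint 5: bytes[7:10] = A4 8D 53 -> value 1361572 (3 byte(s))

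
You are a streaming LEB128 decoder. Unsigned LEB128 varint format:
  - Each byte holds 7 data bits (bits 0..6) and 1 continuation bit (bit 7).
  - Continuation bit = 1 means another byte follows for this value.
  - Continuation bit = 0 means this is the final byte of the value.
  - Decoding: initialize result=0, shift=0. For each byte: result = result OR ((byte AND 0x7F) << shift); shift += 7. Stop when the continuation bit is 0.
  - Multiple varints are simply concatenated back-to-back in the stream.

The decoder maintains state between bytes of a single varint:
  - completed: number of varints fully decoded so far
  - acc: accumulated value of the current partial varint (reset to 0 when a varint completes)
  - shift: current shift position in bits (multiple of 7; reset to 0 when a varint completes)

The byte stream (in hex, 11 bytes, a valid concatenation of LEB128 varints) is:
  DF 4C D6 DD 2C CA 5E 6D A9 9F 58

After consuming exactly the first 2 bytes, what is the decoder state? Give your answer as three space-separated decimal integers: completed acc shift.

byte[0]=0xDF cont=1 payload=0x5F: acc |= 95<<0 -> completed=0 acc=95 shift=7
byte[1]=0x4C cont=0 payload=0x4C: varint #1 complete (value=9823); reset -> completed=1 acc=0 shift=0

Answer: 1 0 0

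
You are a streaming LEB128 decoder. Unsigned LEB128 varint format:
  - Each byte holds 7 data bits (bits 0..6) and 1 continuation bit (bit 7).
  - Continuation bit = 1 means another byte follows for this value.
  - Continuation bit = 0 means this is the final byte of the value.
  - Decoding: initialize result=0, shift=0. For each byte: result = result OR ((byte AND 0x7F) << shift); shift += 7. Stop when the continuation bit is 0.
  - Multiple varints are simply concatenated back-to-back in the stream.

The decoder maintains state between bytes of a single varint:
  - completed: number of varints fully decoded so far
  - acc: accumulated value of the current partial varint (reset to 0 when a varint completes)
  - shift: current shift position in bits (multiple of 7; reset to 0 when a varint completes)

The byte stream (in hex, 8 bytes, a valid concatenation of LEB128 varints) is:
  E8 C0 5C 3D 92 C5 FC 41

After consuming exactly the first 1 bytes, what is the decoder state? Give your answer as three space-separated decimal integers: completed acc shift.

byte[0]=0xE8 cont=1 payload=0x68: acc |= 104<<0 -> completed=0 acc=104 shift=7

Answer: 0 104 7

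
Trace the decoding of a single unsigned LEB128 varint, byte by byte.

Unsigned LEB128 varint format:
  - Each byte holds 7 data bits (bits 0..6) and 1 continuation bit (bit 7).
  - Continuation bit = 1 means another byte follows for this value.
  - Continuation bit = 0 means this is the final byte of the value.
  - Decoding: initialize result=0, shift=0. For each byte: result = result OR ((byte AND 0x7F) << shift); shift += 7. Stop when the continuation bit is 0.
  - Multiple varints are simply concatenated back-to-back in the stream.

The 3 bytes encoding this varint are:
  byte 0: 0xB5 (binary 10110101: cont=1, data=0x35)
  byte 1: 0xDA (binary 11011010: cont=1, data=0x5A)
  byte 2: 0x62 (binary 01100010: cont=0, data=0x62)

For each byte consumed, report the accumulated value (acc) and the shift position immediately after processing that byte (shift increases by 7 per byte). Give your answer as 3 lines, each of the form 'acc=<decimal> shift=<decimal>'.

byte 0=0xB5: payload=0x35=53, contrib = 53<<0 = 53; acc -> 53, shift -> 7
byte 1=0xDA: payload=0x5A=90, contrib = 90<<7 = 11520; acc -> 11573, shift -> 14
byte 2=0x62: payload=0x62=98, contrib = 98<<14 = 1605632; acc -> 1617205, shift -> 21

Answer: acc=53 shift=7
acc=11573 shift=14
acc=1617205 shift=21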